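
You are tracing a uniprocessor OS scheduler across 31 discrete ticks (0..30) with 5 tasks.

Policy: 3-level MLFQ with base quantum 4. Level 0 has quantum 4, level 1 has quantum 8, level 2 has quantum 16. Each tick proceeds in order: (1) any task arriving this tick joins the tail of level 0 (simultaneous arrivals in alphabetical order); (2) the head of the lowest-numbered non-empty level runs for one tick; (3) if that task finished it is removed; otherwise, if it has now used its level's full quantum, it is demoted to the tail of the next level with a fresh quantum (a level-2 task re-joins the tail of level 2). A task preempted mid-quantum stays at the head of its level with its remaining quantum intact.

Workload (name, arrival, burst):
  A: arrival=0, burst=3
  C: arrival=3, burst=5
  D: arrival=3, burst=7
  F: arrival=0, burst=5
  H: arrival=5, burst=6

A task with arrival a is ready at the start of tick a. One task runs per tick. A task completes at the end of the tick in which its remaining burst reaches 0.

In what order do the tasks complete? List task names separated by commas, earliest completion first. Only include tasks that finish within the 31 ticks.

t=0: L0/L1/L2 = AF/-/- → run A
t=1: L0/L1/L2 = AF/-/- → run A
t=2: L0/L1/L2 = AF/-/- → run A
t=3: L0/L1/L2 = FCD/-/- → run F
t=4: L0/L1/L2 = FCD/-/- → run F
t=5: L0/L1/L2 = FCDH/-/- → run F
t=6: L0/L1/L2 = FCDH/-/- → run F
t=7: L0/L1/L2 = CDH/F/- → run C
t=8: L0/L1/L2 = CDH/F/- → run C
t=9: L0/L1/L2 = CDH/F/- → run C
t=10: L0/L1/L2 = CDH/F/- → run C
t=11: L0/L1/L2 = DH/FC/- → run D
t=12: L0/L1/L2 = DH/FC/- → run D
t=13: L0/L1/L2 = DH/FC/- → run D
t=14: L0/L1/L2 = DH/FC/- → run D
t=15: L0/L1/L2 = H/FCD/- → run H
t=16: L0/L1/L2 = H/FCD/- → run H
t=17: L0/L1/L2 = H/FCD/- → run H
t=18: L0/L1/L2 = H/FCD/- → run H
t=19: L0/L1/L2 = -/FCDH/- → run F
t=20: L0/L1/L2 = -/CDH/- → run C
t=21: L0/L1/L2 = -/DH/- → run D
t=22: L0/L1/L2 = -/DH/- → run D
t=23: L0/L1/L2 = -/DH/- → run D
t=24: L0/L1/L2 = -/H/- → run H
t=25: L0/L1/L2 = -/H/- → run H
t=26: (idle)
t=27: (idle)
t=28: (idle)
t=29: (idle)
t=30: (idle)

completion order = A, F, C, D, H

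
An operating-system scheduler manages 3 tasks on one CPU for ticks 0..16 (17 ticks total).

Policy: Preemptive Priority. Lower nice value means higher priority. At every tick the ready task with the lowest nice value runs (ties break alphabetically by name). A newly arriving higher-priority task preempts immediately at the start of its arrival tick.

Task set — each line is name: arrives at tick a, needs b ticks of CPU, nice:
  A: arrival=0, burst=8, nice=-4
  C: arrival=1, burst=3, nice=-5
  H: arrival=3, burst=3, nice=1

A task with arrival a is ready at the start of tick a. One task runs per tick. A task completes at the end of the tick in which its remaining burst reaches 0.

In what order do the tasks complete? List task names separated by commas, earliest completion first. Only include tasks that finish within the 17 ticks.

completion order = C, A, H

t=0: ready={A} → run A
t=1: ready={A,C} → run C
t=2: ready={A,C} → run C
t=3: ready={A,C,H} → run C
t=4: ready={A,H} → run A
t=5: ready={A,H} → run A
t=6: ready={A,H} → run A
t=7: ready={A,H} → run A
t=8: ready={A,H} → run A
t=9: ready={A,H} → run A
t=10: ready={A,H} → run A
t=11: ready={H} → run H
t=12: ready={H} → run H
t=13: ready={H} → run H
t=14: (idle)
t=15: (idle)
t=16: (idle)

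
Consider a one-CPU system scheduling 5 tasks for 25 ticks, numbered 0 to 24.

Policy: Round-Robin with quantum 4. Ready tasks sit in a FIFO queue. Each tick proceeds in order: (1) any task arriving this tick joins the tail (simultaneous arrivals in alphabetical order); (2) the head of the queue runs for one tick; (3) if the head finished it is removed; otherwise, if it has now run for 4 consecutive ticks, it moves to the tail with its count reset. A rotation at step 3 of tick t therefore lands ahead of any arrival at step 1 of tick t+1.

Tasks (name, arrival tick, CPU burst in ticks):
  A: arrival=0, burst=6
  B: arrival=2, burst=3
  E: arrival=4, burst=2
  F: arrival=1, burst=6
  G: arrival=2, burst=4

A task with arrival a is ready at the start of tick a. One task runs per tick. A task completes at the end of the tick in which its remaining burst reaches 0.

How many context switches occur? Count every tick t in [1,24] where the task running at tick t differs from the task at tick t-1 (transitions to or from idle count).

t=0: queue=[A] q_used=0 → run A
t=1: queue=[A,F] q_used=1 → run A
t=2: queue=[A,F,B,G] q_used=2 → run A
t=3: queue=[A,F,B,G] q_used=3 → run A
t=4: queue=[F,B,G,A,E] q_used=0 → run F
t=5: queue=[F,B,G,A,E] q_used=1 → run F
t=6: queue=[F,B,G,A,E] q_used=2 → run F
t=7: queue=[F,B,G,A,E] q_used=3 → run F
t=8: queue=[B,G,A,E,F] q_used=0 → run B
t=9: queue=[B,G,A,E,F] q_used=1 → run B
t=10: queue=[B,G,A,E,F] q_used=2 → run B
t=11: queue=[G,A,E,F] q_used=0 → run G
t=12: queue=[G,A,E,F] q_used=1 → run G
t=13: queue=[G,A,E,F] q_used=2 → run G
t=14: queue=[G,A,E,F] q_used=3 → run G
t=15: queue=[A,E,F] q_used=0 → run A
t=16: queue=[A,E,F] q_used=1 → run A
t=17: queue=[E,F] q_used=0 → run E
t=18: queue=[E,F] q_used=1 → run E
t=19: queue=[F] q_used=0 → run F
t=20: queue=[F] q_used=1 → run F
t=21: (idle)
t=22: (idle)
t=23: (idle)
t=24: (idle)

context switches = 7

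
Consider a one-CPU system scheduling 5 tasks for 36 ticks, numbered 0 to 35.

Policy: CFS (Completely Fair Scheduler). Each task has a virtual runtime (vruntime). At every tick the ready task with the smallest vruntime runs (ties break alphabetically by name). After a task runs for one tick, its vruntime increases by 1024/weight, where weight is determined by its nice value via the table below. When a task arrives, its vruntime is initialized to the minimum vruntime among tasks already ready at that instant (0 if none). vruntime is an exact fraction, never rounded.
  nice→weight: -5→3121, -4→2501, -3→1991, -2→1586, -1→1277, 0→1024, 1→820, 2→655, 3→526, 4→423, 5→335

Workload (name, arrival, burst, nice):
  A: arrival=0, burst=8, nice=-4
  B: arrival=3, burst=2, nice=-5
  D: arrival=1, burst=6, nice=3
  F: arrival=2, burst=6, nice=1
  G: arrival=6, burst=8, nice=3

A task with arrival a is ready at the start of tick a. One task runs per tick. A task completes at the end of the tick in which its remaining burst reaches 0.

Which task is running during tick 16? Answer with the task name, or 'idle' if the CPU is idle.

running at tick 16 = F

t=0: vr[A=0] → run A
t=1: vr[A=1024/2501 D=1024/2501] → run A
t=2: vr[A=2048/2501 D=1024/2501 F=1024/2501] → run D
t=3: vr[A=2048/2501 B=1024/2501 D=1549824/657763 F=1024/2501] → run B
t=4: vr[A=2048/2501 B=5756928/7805621 D=1549824/657763 F=1024/2501] → run F
t=5: vr[A=2048/2501 B=5756928/7805621 D=1549824/657763 F=20736/12505] → run B
t=6: vr[A=2048/2501 D=1549824/657763 F=20736/12505 G=2048/2501] → run A
t=7: vr[A=3072/2501 D=1549824/657763 F=20736/12505 G=2048/2501] → run G
t=8: vr[A=3072/2501 D=1549824/657763 F=20736/12505 G=1819136/657763] → run A
t=9: vr[A=4096/2501 D=1549824/657763 F=20736/12505 G=1819136/657763] → run A
t=10: vr[A=5120/2501 D=1549824/657763 F=20736/12505 G=1819136/657763] → run F
t=11: vr[A=5120/2501 D=1549824/657763 F=36352/12505 G=1819136/657763] → run A
t=12: vr[A=6144/2501 D=1549824/657763 F=36352/12505 G=1819136/657763] → run D
t=13: vr[A=6144/2501 D=2830336/657763 F=36352/12505 G=1819136/657763] → run A
t=14: vr[A=7168/2501 D=2830336/657763 F=36352/12505 G=1819136/657763] → run G
t=15: vr[A=7168/2501 D=2830336/657763 F=36352/12505 G=3099648/657763] → run A
t=16: vr[D=2830336/657763 F=36352/12505 G=3099648/657763] → run F
t=17: vr[D=2830336/657763 F=51968/12505 G=3099648/657763] → run F
t=18: vr[D=2830336/657763 F=67584/12505 G=3099648/657763] → run D
t=19: vr[D=4110848/657763 F=67584/12505 G=3099648/657763] → run G
t=20: vr[D=4110848/657763 F=67584/12505 G=4380160/657763] → run F
t=21: vr[D=4110848/657763 F=16640/2501 G=4380160/657763] → run D
t=22: vr[D=5391360/657763 F=16640/2501 G=4380160/657763] → run F
t=23: vr[D=5391360/657763 G=4380160/657763] → run G
t=24: vr[D=5391360/657763 G=5660672/657763] → run D
t=25: vr[D=6671872/657763 G=5660672/657763] → run G
t=26: vr[D=6671872/657763 G=6941184/657763] → run D
t=27: vr[G=6941184/657763] → run G
t=28: vr[G=8221696/657763] → run G
t=29: vr[G=9502208/657763] → run G
t=30: (idle)
t=31: (idle)
t=32: (idle)
t=33: (idle)
t=34: (idle)
t=35: (idle)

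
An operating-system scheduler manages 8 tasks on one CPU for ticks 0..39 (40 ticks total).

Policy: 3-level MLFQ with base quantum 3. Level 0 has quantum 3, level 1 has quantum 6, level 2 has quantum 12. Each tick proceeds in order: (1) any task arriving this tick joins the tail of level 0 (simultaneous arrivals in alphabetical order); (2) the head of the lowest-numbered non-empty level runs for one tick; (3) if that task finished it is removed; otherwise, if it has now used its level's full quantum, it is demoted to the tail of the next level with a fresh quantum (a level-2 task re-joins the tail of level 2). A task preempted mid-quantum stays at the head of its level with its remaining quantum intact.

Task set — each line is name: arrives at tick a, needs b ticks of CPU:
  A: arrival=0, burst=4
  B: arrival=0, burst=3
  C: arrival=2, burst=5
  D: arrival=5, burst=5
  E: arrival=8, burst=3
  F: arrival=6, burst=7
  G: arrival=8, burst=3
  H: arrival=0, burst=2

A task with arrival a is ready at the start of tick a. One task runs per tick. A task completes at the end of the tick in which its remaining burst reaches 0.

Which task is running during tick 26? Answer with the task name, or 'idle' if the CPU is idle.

t=0: L0/L1/L2 = ABH/-/- → run A
t=1: L0/L1/L2 = ABH/-/- → run A
t=2: L0/L1/L2 = ABHC/-/- → run A
t=3: L0/L1/L2 = BHC/A/- → run B
t=4: L0/L1/L2 = BHC/A/- → run B
t=5: L0/L1/L2 = BHCD/A/- → run B
t=6: L0/L1/L2 = HCDF/A/- → run H
t=7: L0/L1/L2 = HCDF/A/- → run H
t=8: L0/L1/L2 = CDFEG/A/- → run C
t=9: L0/L1/L2 = CDFEG/A/- → run C
t=10: L0/L1/L2 = CDFEG/A/- → run C
t=11: L0/L1/L2 = DFEG/AC/- → run D
t=12: L0/L1/L2 = DFEG/AC/- → run D
t=13: L0/L1/L2 = DFEG/AC/- → run D
t=14: L0/L1/L2 = FEG/ACD/- → run F
t=15: L0/L1/L2 = FEG/ACD/- → run F
t=16: L0/L1/L2 = FEG/ACD/- → run F
t=17: L0/L1/L2 = EG/ACDF/- → run E
t=18: L0/L1/L2 = EG/ACDF/- → run E
t=19: L0/L1/L2 = EG/ACDF/- → run E
t=20: L0/L1/L2 = G/ACDF/- → run G
t=21: L0/L1/L2 = G/ACDF/- → run G
t=22: L0/L1/L2 = G/ACDF/- → run G
t=23: L0/L1/L2 = -/ACDF/- → run A
t=24: L0/L1/L2 = -/CDF/- → run C
t=25: L0/L1/L2 = -/CDF/- → run C
t=26: L0/L1/L2 = -/DF/- → run D
t=27: L0/L1/L2 = -/DF/- → run D
t=28: L0/L1/L2 = -/F/- → run F
t=29: L0/L1/L2 = -/F/- → run F
t=30: L0/L1/L2 = -/F/- → run F
t=31: L0/L1/L2 = -/F/- → run F
t=32: (idle)
t=33: (idle)
t=34: (idle)
t=35: (idle)
t=36: (idle)
t=37: (idle)
t=38: (idle)
t=39: (idle)

running at tick 26 = D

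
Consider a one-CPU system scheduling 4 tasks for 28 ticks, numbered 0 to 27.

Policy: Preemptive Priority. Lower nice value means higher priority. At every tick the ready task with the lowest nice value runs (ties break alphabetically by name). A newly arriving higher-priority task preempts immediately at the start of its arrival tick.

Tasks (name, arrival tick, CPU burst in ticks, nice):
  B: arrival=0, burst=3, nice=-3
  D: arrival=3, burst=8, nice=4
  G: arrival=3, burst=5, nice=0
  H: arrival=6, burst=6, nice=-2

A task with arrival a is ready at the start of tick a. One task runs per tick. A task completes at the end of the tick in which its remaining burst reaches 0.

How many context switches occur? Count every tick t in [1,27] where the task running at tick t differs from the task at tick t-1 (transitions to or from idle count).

t=0: ready={B} → run B
t=1: ready={B} → run B
t=2: ready={B} → run B
t=3: ready={D,G} → run G
t=4: ready={D,G} → run G
t=5: ready={D,G} → run G
t=6: ready={D,G,H} → run H
t=7: ready={D,G,H} → run H
t=8: ready={D,G,H} → run H
t=9: ready={D,G,H} → run H
t=10: ready={D,G,H} → run H
t=11: ready={D,G,H} → run H
t=12: ready={D,G} → run G
t=13: ready={D,G} → run G
t=14: ready={D} → run D
t=15: ready={D} → run D
t=16: ready={D} → run D
t=17: ready={D} → run D
t=18: ready={D} → run D
t=19: ready={D} → run D
t=20: ready={D} → run D
t=21: ready={D} → run D
t=22: (idle)
t=23: (idle)
t=24: (idle)
t=25: (idle)
t=26: (idle)
t=27: (idle)

context switches = 5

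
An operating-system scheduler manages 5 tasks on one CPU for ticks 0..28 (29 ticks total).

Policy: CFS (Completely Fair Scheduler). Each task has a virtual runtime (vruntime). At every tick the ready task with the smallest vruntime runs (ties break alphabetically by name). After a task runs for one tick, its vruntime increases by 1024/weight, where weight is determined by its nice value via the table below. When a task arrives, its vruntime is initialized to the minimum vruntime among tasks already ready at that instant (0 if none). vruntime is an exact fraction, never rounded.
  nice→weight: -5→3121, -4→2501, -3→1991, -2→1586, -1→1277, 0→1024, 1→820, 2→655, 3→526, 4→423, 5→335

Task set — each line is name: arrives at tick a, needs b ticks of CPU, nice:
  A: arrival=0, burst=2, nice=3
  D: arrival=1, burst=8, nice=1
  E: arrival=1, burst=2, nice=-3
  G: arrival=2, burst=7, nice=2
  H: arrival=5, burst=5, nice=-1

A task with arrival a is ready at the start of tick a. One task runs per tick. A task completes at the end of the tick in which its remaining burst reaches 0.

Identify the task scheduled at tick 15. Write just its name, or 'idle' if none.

t=0: vr[A=0] → run A
t=1: vr[A=512/263 D=512/263 E=512/263] → run A
t=2: vr[D=512/263 E=512/263 G=512/263] → run D
t=3: vr[D=172288/53915 E=512/263 G=512/263] → run E
t=4: vr[D=172288/53915 E=1288704/523633 G=512/263] → run G
t=5: vr[D=172288/53915 E=1288704/523633 G=604672/172265 H=1288704/523633] → run E
t=6: vr[D=172288/53915 G=604672/172265 H=1288704/523633] → run H
t=7: vr[D=172288/53915 G=604672/172265 H=2181875200/668679341] → run D
t=8: vr[D=239616/53915 G=604672/172265 H=2181875200/668679341] → run H
t=9: vr[D=239616/53915 G=604672/172265 H=2718075392/668679341] → run G
t=10: vr[D=239616/53915 G=873984/172265 H=2718075392/668679341] → run H
t=11: vr[D=239616/53915 G=873984/172265 H=3254275584/668679341] → run D
t=12: vr[D=306944/53915 G=873984/172265 H=3254275584/668679341] → run H
t=13: vr[D=306944/53915 G=873984/172265 H=3790475776/668679341] → run G
t=14: vr[D=306944/53915 G=1143296/172265 H=3790475776/668679341] → run H
t=15: vr[D=306944/53915 G=1143296/172265] → run D
t=16: vr[D=374272/53915 G=1143296/172265] → run G
t=17: vr[D=374272/53915 G=1412608/172265] → run D
t=18: vr[D=88320/10783 G=1412608/172265] → run D
t=19: vr[D=508928/53915 G=1412608/172265] → run G
t=20: vr[D=508928/53915 G=336384/34453] → run D
t=21: vr[D=576256/53915 G=336384/34453] → run G
t=22: vr[D=576256/53915 G=1951232/172265] → run D
t=23: vr[G=1951232/172265] → run G
t=24: (idle)
t=25: (idle)
t=26: (idle)
t=27: (idle)
t=28: (idle)

running at tick 15 = D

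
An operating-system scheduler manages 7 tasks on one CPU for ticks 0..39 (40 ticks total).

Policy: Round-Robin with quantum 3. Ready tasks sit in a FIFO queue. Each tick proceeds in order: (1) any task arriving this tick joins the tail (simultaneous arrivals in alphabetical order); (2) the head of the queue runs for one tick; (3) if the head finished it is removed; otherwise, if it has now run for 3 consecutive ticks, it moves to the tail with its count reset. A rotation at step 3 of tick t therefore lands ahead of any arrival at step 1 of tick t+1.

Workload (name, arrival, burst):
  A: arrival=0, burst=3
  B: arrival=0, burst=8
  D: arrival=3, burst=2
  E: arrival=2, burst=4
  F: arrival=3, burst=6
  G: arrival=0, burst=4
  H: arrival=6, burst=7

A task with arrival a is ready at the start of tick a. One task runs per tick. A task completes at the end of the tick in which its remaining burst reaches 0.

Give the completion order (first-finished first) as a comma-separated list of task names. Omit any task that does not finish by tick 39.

completion order = A, D, G, E, F, B, H

t=0: queue=[A,B,G] q_used=0 → run A
t=1: queue=[A,B,G] q_used=1 → run A
t=2: queue=[A,B,G,E] q_used=2 → run A
t=3: queue=[B,G,E,D,F] q_used=0 → run B
t=4: queue=[B,G,E,D,F] q_used=1 → run B
t=5: queue=[B,G,E,D,F] q_used=2 → run B
t=6: queue=[G,E,D,F,B,H] q_used=0 → run G
t=7: queue=[G,E,D,F,B,H] q_used=1 → run G
t=8: queue=[G,E,D,F,B,H] q_used=2 → run G
t=9: queue=[E,D,F,B,H,G] q_used=0 → run E
t=10: queue=[E,D,F,B,H,G] q_used=1 → run E
t=11: queue=[E,D,F,B,H,G] q_used=2 → run E
t=12: queue=[D,F,B,H,G,E] q_used=0 → run D
t=13: queue=[D,F,B,H,G,E] q_used=1 → run D
t=14: queue=[F,B,H,G,E] q_used=0 → run F
t=15: queue=[F,B,H,G,E] q_used=1 → run F
t=16: queue=[F,B,H,G,E] q_used=2 → run F
t=17: queue=[B,H,G,E,F] q_used=0 → run B
t=18: queue=[B,H,G,E,F] q_used=1 → run B
t=19: queue=[B,H,G,E,F] q_used=2 → run B
t=20: queue=[H,G,E,F,B] q_used=0 → run H
t=21: queue=[H,G,E,F,B] q_used=1 → run H
t=22: queue=[H,G,E,F,B] q_used=2 → run H
t=23: queue=[G,E,F,B,H] q_used=0 → run G
t=24: queue=[E,F,B,H] q_used=0 → run E
t=25: queue=[F,B,H] q_used=0 → run F
t=26: queue=[F,B,H] q_used=1 → run F
t=27: queue=[F,B,H] q_used=2 → run F
t=28: queue=[B,H] q_used=0 → run B
t=29: queue=[B,H] q_used=1 → run B
t=30: queue=[H] q_used=0 → run H
t=31: queue=[H] q_used=1 → run H
t=32: queue=[H] q_used=2 → run H
t=33: queue=[H] q_used=0 → run H
t=34: (idle)
t=35: (idle)
t=36: (idle)
t=37: (idle)
t=38: (idle)
t=39: (idle)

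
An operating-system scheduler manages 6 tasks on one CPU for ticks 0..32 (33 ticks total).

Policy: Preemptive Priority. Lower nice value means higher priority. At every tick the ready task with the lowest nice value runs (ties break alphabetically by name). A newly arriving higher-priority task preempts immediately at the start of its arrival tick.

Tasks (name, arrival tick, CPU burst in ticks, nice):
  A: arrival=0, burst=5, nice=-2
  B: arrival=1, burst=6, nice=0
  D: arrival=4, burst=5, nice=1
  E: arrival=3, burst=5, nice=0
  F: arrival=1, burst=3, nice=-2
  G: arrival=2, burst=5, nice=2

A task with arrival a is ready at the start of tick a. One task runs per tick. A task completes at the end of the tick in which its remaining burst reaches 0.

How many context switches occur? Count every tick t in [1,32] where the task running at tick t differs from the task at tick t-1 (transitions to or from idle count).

t=0: ready={A} → run A
t=1: ready={A,B,F} → run A
t=2: ready={A,B,F,G} → run A
t=3: ready={A,B,E,F,G} → run A
t=4: ready={A,B,D,E,F,G} → run A
t=5: ready={B,D,E,F,G} → run F
t=6: ready={B,D,E,F,G} → run F
t=7: ready={B,D,E,F,G} → run F
t=8: ready={B,D,E,G} → run B
t=9: ready={B,D,E,G} → run B
t=10: ready={B,D,E,G} → run B
t=11: ready={B,D,E,G} → run B
t=12: ready={B,D,E,G} → run B
t=13: ready={B,D,E,G} → run B
t=14: ready={D,E,G} → run E
t=15: ready={D,E,G} → run E
t=16: ready={D,E,G} → run E
t=17: ready={D,E,G} → run E
t=18: ready={D,E,G} → run E
t=19: ready={D,G} → run D
t=20: ready={D,G} → run D
t=21: ready={D,G} → run D
t=22: ready={D,G} → run D
t=23: ready={D,G} → run D
t=24: ready={G} → run G
t=25: ready={G} → run G
t=26: ready={G} → run G
t=27: ready={G} → run G
t=28: ready={G} → run G
t=29: (idle)
t=30: (idle)
t=31: (idle)
t=32: (idle)

context switches = 6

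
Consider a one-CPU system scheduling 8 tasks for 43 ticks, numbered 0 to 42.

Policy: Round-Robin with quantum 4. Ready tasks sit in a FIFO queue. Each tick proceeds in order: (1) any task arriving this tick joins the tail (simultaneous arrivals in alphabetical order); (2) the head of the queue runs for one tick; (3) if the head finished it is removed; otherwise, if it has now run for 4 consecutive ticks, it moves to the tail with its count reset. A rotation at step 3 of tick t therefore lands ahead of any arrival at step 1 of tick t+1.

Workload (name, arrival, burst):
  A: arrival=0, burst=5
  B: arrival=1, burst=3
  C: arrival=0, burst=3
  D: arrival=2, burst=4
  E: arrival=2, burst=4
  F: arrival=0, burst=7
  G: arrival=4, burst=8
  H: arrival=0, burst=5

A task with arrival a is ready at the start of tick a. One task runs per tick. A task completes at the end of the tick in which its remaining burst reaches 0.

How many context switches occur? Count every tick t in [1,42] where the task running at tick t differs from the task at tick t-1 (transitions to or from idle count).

t=0: queue=[A,C,F,H] q_used=0 → run A
t=1: queue=[A,C,F,H,B] q_used=1 → run A
t=2: queue=[A,C,F,H,B,D,E] q_used=2 → run A
t=3: queue=[A,C,F,H,B,D,E] q_used=3 → run A
t=4: queue=[C,F,H,B,D,E,A,G] q_used=0 → run C
t=5: queue=[C,F,H,B,D,E,A,G] q_used=1 → run C
t=6: queue=[C,F,H,B,D,E,A,G] q_used=2 → run C
t=7: queue=[F,H,B,D,E,A,G] q_used=0 → run F
t=8: queue=[F,H,B,D,E,A,G] q_used=1 → run F
t=9: queue=[F,H,B,D,E,A,G] q_used=2 → run F
t=10: queue=[F,H,B,D,E,A,G] q_used=3 → run F
t=11: queue=[H,B,D,E,A,G,F] q_used=0 → run H
t=12: queue=[H,B,D,E,A,G,F] q_used=1 → run H
t=13: queue=[H,B,D,E,A,G,F] q_used=2 → run H
t=14: queue=[H,B,D,E,A,G,F] q_used=3 → run H
t=15: queue=[B,D,E,A,G,F,H] q_used=0 → run B
t=16: queue=[B,D,E,A,G,F,H] q_used=1 → run B
t=17: queue=[B,D,E,A,G,F,H] q_used=2 → run B
t=18: queue=[D,E,A,G,F,H] q_used=0 → run D
t=19: queue=[D,E,A,G,F,H] q_used=1 → run D
t=20: queue=[D,E,A,G,F,H] q_used=2 → run D
t=21: queue=[D,E,A,G,F,H] q_used=3 → run D
t=22: queue=[E,A,G,F,H] q_used=0 → run E
t=23: queue=[E,A,G,F,H] q_used=1 → run E
t=24: queue=[E,A,G,F,H] q_used=2 → run E
t=25: queue=[E,A,G,F,H] q_used=3 → run E
t=26: queue=[A,G,F,H] q_used=0 → run A
t=27: queue=[G,F,H] q_used=0 → run G
t=28: queue=[G,F,H] q_used=1 → run G
t=29: queue=[G,F,H] q_used=2 → run G
t=30: queue=[G,F,H] q_used=3 → run G
t=31: queue=[F,H,G] q_used=0 → run F
t=32: queue=[F,H,G] q_used=1 → run F
t=33: queue=[F,H,G] q_used=2 → run F
t=34: queue=[H,G] q_used=0 → run H
t=35: queue=[G] q_used=0 → run G
t=36: queue=[G] q_used=1 → run G
t=37: queue=[G] q_used=2 → run G
t=38: queue=[G] q_used=3 → run G
t=39: (idle)
t=40: (idle)
t=41: (idle)
t=42: (idle)

context switches = 12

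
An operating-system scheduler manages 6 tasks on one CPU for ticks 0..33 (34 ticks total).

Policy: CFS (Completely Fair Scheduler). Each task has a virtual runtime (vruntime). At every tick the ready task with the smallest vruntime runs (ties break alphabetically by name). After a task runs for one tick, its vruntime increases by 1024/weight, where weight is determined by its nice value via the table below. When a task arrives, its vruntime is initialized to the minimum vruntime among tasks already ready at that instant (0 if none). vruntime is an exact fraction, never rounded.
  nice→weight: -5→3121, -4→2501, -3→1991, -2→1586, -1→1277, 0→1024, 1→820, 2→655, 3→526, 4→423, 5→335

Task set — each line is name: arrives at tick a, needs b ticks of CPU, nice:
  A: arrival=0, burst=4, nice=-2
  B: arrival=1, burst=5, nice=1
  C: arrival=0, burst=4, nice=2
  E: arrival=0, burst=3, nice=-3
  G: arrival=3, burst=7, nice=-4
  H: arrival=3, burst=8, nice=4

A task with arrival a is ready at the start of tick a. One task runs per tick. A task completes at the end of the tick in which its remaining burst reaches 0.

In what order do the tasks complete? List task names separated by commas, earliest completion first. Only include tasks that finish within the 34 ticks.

completion order = E, A, G, C, B, H

t=0: vr[A=0 C=0 E=0] → run A
t=1: vr[A=512/793 B=0 C=0 E=0] → run B
t=2: vr[A=512/793 B=256/205 C=0 E=0] → run C
t=3: vr[A=512/793 B=256/205 C=1024/655 E=0 G=0 H=0] → run E
t=4: vr[A=512/793 B=256/205 C=1024/655 E=1024/1991 G=0 H=0] → run G
t=5: vr[A=512/793 B=256/205 C=1024/655 E=1024/1991 G=1024/2501 H=0] → run H
t=6: vr[A=512/793 B=256/205 C=1024/655 E=1024/1991 G=1024/2501 H=1024/423] → run G
t=7: vr[A=512/793 B=256/205 C=1024/655 E=1024/1991 G=2048/2501 H=1024/423] → run E
t=8: vr[A=512/793 B=256/205 C=1024/655 E=2048/1991 G=2048/2501 H=1024/423] → run A
t=9: vr[A=1024/793 B=256/205 C=1024/655 E=2048/1991 G=2048/2501 H=1024/423] → run G
t=10: vr[A=1024/793 B=256/205 C=1024/655 E=2048/1991 G=3072/2501 H=1024/423] → run E
t=11: vr[A=1024/793 B=256/205 C=1024/655 G=3072/2501 H=1024/423] → run G
t=12: vr[A=1024/793 B=256/205 C=1024/655 G=4096/2501 H=1024/423] → run B
t=13: vr[A=1024/793 B=512/205 C=1024/655 G=4096/2501 H=1024/423] → run A
t=14: vr[A=1536/793 B=512/205 C=1024/655 G=4096/2501 H=1024/423] → run C
t=15: vr[A=1536/793 B=512/205 C=2048/655 G=4096/2501 H=1024/423] → run G
t=16: vr[A=1536/793 B=512/205 C=2048/655 G=5120/2501 H=1024/423] → run A
t=17: vr[B=512/205 C=2048/655 G=5120/2501 H=1024/423] → run G
t=18: vr[B=512/205 C=2048/655 G=6144/2501 H=1024/423] → run H
t=19: vr[B=512/205 C=2048/655 G=6144/2501 H=2048/423] → run G
t=20: vr[B=512/205 C=2048/655 H=2048/423] → run B
t=21: vr[B=768/205 C=2048/655 H=2048/423] → run C
t=22: vr[B=768/205 C=3072/655 H=2048/423] → run B
t=23: vr[B=1024/205 C=3072/655 H=2048/423] → run C
t=24: vr[B=1024/205 H=2048/423] → run H
t=25: vr[B=1024/205 H=1024/141] → run B
t=26: vr[H=1024/141] → run H
t=27: vr[H=4096/423] → run H
t=28: vr[H=5120/423] → run H
t=29: vr[H=2048/141] → run H
t=30: vr[H=7168/423] → run H
t=31: (idle)
t=32: (idle)
t=33: (idle)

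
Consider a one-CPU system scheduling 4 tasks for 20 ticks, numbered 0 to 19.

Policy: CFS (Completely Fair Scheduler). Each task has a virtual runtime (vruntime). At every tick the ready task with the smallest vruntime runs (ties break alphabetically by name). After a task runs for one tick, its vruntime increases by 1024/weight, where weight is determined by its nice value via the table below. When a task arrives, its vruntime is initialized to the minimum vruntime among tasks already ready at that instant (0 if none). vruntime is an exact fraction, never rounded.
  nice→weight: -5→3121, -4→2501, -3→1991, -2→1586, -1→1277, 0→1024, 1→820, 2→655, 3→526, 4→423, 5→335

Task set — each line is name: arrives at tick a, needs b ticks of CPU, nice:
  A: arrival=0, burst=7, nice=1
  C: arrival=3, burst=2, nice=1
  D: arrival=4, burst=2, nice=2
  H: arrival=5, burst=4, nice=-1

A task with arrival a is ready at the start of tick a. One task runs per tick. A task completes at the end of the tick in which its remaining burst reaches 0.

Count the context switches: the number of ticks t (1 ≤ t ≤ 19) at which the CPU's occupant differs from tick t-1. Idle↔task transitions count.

context switches = 9

t=0: vr[A=0] → run A
t=1: vr[A=256/205] → run A
t=2: vr[A=512/205] → run A
t=3: vr[A=768/205 C=768/205] → run A
t=4: vr[A=1024/205 C=768/205 D=768/205] → run C
t=5: vr[A=1024/205 C=1024/205 D=768/205 H=768/205] → run D
t=6: vr[A=1024/205 C=1024/205 D=142592/26855 H=768/205] → run H
t=7: vr[A=1024/205 C=1024/205 D=142592/26855 H=1190656/261785] → run H
t=8: vr[A=1024/205 C=1024/205 D=142592/26855 H=1400576/261785] → run A
t=9: vr[A=256/41 C=1024/205 D=142592/26855 H=1400576/261785] → run C
t=10: vr[A=256/41 D=142592/26855 H=1400576/261785] → run D
t=11: vr[A=256/41 H=1400576/261785] → run H
t=12: vr[A=256/41 H=1610496/261785] → run H
t=13: vr[A=256/41] → run A
t=14: vr[A=1536/205] → run A
t=15: (idle)
t=16: (idle)
t=17: (idle)
t=18: (idle)
t=19: (idle)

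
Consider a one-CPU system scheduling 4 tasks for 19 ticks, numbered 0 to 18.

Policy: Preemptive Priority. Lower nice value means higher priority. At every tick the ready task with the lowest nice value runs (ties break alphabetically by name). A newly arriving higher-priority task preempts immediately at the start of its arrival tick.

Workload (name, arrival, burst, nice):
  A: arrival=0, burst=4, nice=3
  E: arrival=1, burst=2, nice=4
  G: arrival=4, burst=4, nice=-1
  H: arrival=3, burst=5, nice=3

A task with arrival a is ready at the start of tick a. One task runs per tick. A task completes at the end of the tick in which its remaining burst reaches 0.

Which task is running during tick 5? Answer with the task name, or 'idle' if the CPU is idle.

running at tick 5 = G

t=0: ready={A} → run A
t=1: ready={A,E} → run A
t=2: ready={A,E} → run A
t=3: ready={A,E,H} → run A
t=4: ready={E,G,H} → run G
t=5: ready={E,G,H} → run G
t=6: ready={E,G,H} → run G
t=7: ready={E,G,H} → run G
t=8: ready={E,H} → run H
t=9: ready={E,H} → run H
t=10: ready={E,H} → run H
t=11: ready={E,H} → run H
t=12: ready={E,H} → run H
t=13: ready={E} → run E
t=14: ready={E} → run E
t=15: (idle)
t=16: (idle)
t=17: (idle)
t=18: (idle)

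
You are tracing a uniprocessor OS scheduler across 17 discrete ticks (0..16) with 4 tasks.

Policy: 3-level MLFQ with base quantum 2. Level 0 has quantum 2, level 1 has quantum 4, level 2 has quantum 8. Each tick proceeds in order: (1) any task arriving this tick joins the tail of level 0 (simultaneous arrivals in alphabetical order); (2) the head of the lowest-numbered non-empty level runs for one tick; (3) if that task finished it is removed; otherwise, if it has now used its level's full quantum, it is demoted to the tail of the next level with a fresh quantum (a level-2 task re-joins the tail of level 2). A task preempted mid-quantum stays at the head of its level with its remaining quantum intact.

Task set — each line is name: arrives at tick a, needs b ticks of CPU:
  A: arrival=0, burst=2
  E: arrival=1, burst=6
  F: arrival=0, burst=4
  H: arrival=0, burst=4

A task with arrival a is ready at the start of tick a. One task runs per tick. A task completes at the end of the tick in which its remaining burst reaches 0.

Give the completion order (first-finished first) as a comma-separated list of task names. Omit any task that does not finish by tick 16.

t=0: L0/L1/L2 = AFH/-/- → run A
t=1: L0/L1/L2 = AFHE/-/- → run A
t=2: L0/L1/L2 = FHE/-/- → run F
t=3: L0/L1/L2 = FHE/-/- → run F
t=4: L0/L1/L2 = HE/F/- → run H
t=5: L0/L1/L2 = HE/F/- → run H
t=6: L0/L1/L2 = E/FH/- → run E
t=7: L0/L1/L2 = E/FH/- → run E
t=8: L0/L1/L2 = -/FHE/- → run F
t=9: L0/L1/L2 = -/FHE/- → run F
t=10: L0/L1/L2 = -/HE/- → run H
t=11: L0/L1/L2 = -/HE/- → run H
t=12: L0/L1/L2 = -/E/- → run E
t=13: L0/L1/L2 = -/E/- → run E
t=14: L0/L1/L2 = -/E/- → run E
t=15: L0/L1/L2 = -/E/- → run E
t=16: (idle)

completion order = A, F, H, E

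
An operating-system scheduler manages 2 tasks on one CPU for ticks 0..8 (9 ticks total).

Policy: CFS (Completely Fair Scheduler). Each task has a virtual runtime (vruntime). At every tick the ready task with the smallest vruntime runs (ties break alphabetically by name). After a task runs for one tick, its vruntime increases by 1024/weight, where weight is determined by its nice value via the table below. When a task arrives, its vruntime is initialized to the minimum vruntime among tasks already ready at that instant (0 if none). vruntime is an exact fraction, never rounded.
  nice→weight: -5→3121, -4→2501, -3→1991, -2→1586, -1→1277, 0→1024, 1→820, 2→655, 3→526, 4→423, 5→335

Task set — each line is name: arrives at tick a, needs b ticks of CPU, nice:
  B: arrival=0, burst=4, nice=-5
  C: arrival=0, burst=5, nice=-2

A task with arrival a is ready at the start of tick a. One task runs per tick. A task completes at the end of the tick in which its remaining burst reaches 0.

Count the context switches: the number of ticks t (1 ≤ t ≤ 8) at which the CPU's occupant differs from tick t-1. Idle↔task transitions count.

t=0: vr[B=0 C=0] → run B
t=1: vr[B=1024/3121 C=0] → run C
t=2: vr[B=1024/3121 C=512/793] → run B
t=3: vr[B=2048/3121 C=512/793] → run C
t=4: vr[B=2048/3121 C=1024/793] → run B
t=5: vr[B=3072/3121 C=1024/793] → run B
t=6: vr[C=1024/793] → run C
t=7: vr[C=1536/793] → run C
t=8: vr[C=2048/793] → run C

context switches = 5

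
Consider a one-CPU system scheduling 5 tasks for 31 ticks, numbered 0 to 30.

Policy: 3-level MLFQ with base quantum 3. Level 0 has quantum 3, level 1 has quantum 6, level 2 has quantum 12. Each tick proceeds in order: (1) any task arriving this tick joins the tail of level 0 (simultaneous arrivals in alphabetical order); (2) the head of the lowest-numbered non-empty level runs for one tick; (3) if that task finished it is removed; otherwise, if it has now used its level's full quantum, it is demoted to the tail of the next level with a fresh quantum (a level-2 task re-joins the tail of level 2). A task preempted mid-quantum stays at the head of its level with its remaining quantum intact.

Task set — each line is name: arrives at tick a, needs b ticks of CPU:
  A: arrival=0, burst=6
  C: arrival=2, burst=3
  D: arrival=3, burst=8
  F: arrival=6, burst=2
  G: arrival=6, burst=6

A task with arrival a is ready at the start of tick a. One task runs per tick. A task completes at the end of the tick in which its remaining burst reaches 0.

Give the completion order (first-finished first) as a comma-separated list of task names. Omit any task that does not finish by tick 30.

t=0: L0/L1/L2 = A/-/- → run A
t=1: L0/L1/L2 = A/-/- → run A
t=2: L0/L1/L2 = AC/-/- → run A
t=3: L0/L1/L2 = CD/A/- → run C
t=4: L0/L1/L2 = CD/A/- → run C
t=5: L0/L1/L2 = CD/A/- → run C
t=6: L0/L1/L2 = DFG/A/- → run D
t=7: L0/L1/L2 = DFG/A/- → run D
t=8: L0/L1/L2 = DFG/A/- → run D
t=9: L0/L1/L2 = FG/AD/- → run F
t=10: L0/L1/L2 = FG/AD/- → run F
t=11: L0/L1/L2 = G/AD/- → run G
t=12: L0/L1/L2 = G/AD/- → run G
t=13: L0/L1/L2 = G/AD/- → run G
t=14: L0/L1/L2 = -/ADG/- → run A
t=15: L0/L1/L2 = -/ADG/- → run A
t=16: L0/L1/L2 = -/ADG/- → run A
t=17: L0/L1/L2 = -/DG/- → run D
t=18: L0/L1/L2 = -/DG/- → run D
t=19: L0/L1/L2 = -/DG/- → run D
t=20: L0/L1/L2 = -/DG/- → run D
t=21: L0/L1/L2 = -/DG/- → run D
t=22: L0/L1/L2 = -/G/- → run G
t=23: L0/L1/L2 = -/G/- → run G
t=24: L0/L1/L2 = -/G/- → run G
t=25: (idle)
t=26: (idle)
t=27: (idle)
t=28: (idle)
t=29: (idle)
t=30: (idle)

completion order = C, F, A, D, G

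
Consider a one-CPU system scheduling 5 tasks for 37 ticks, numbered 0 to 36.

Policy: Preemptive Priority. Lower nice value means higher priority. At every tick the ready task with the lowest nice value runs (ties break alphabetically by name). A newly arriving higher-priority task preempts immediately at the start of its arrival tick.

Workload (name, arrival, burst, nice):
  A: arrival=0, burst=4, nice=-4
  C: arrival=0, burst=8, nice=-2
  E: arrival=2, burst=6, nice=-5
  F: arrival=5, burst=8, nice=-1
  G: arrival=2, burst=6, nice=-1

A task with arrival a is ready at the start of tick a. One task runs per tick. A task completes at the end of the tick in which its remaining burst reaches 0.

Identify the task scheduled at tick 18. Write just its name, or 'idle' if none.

t=0: ready={A,C} → run A
t=1: ready={A,C} → run A
t=2: ready={A,C,E,G} → run E
t=3: ready={A,C,E,G} → run E
t=4: ready={A,C,E,G} → run E
t=5: ready={A,C,E,F,G} → run E
t=6: ready={A,C,E,F,G} → run E
t=7: ready={A,C,E,F,G} → run E
t=8: ready={A,C,F,G} → run A
t=9: ready={A,C,F,G} → run A
t=10: ready={C,F,G} → run C
t=11: ready={C,F,G} → run C
t=12: ready={C,F,G} → run C
t=13: ready={C,F,G} → run C
t=14: ready={C,F,G} → run C
t=15: ready={C,F,G} → run C
t=16: ready={C,F,G} → run C
t=17: ready={C,F,G} → run C
t=18: ready={F,G} → run F
t=19: ready={F,G} → run F
t=20: ready={F,G} → run F
t=21: ready={F,G} → run F
t=22: ready={F,G} → run F
t=23: ready={F,G} → run F
t=24: ready={F,G} → run F
t=25: ready={F,G} → run F
t=26: ready={G} → run G
t=27: ready={G} → run G
t=28: ready={G} → run G
t=29: ready={G} → run G
t=30: ready={G} → run G
t=31: ready={G} → run G
t=32: (idle)
t=33: (idle)
t=34: (idle)
t=35: (idle)
t=36: (idle)

running at tick 18 = F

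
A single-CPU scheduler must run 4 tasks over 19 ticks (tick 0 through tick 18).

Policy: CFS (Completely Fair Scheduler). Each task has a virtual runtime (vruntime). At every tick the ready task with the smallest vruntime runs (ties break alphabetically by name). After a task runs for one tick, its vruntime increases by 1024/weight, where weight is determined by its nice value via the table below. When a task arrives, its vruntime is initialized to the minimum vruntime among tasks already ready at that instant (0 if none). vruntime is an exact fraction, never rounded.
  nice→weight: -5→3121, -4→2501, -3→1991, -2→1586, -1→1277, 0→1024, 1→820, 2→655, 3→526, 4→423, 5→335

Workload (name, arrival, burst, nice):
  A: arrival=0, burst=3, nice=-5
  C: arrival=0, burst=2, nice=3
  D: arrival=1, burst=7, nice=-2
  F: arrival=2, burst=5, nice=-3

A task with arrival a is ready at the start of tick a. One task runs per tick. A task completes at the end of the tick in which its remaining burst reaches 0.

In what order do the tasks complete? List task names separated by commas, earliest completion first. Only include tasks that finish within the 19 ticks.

completion order = A, C, F, D

t=0: vr[A=0 C=0] → run A
t=1: vr[A=1024/3121 C=0 D=0] → run C
t=2: vr[A=1024/3121 C=512/263 D=0 F=0] → run D
t=3: vr[A=1024/3121 C=512/263 D=512/793 F=0] → run F
t=4: vr[A=1024/3121 C=512/263 D=512/793 F=1024/1991] → run A
t=5: vr[A=2048/3121 C=512/263 D=512/793 F=1024/1991] → run F
t=6: vr[A=2048/3121 C=512/263 D=512/793 F=2048/1991] → run D
t=7: vr[A=2048/3121 C=512/263 D=1024/793 F=2048/1991] → run A
t=8: vr[C=512/263 D=1024/793 F=2048/1991] → run F
t=9: vr[C=512/263 D=1024/793 F=3072/1991] → run D
t=10: vr[C=512/263 D=1536/793 F=3072/1991] → run F
t=11: vr[C=512/263 D=1536/793 F=4096/1991] → run D
t=12: vr[C=512/263 D=2048/793 F=4096/1991] → run C
t=13: vr[D=2048/793 F=4096/1991] → run F
t=14: vr[D=2048/793] → run D
t=15: vr[D=2560/793] → run D
t=16: vr[D=3072/793] → run D
t=17: (idle)
t=18: (idle)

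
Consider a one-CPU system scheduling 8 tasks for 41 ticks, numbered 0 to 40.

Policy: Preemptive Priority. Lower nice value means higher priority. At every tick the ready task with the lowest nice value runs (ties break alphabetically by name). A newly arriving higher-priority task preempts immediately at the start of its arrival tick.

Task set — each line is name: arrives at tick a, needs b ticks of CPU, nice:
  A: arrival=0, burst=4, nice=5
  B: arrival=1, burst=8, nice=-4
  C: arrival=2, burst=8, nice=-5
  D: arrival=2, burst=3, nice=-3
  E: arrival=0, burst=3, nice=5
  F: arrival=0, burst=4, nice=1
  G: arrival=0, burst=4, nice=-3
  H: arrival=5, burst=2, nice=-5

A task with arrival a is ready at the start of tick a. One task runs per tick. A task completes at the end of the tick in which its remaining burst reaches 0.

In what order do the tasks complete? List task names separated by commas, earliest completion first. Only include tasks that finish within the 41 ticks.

completion order = C, H, B, D, G, F, A, E

t=0: ready={A,E,F,G} → run G
t=1: ready={A,B,E,F,G} → run B
t=2: ready={A,B,C,D,E,F,G} → run C
t=3: ready={A,B,C,D,E,F,G} → run C
t=4: ready={A,B,C,D,E,F,G} → run C
t=5: ready={A,B,C,D,E,F,G,H} → run C
t=6: ready={A,B,C,D,E,F,G,H} → run C
t=7: ready={A,B,C,D,E,F,G,H} → run C
t=8: ready={A,B,C,D,E,F,G,H} → run C
t=9: ready={A,B,C,D,E,F,G,H} → run C
t=10: ready={A,B,D,E,F,G,H} → run H
t=11: ready={A,B,D,E,F,G,H} → run H
t=12: ready={A,B,D,E,F,G} → run B
t=13: ready={A,B,D,E,F,G} → run B
t=14: ready={A,B,D,E,F,G} → run B
t=15: ready={A,B,D,E,F,G} → run B
t=16: ready={A,B,D,E,F,G} → run B
t=17: ready={A,B,D,E,F,G} → run B
t=18: ready={A,B,D,E,F,G} → run B
t=19: ready={A,D,E,F,G} → run D
t=20: ready={A,D,E,F,G} → run D
t=21: ready={A,D,E,F,G} → run D
t=22: ready={A,E,F,G} → run G
t=23: ready={A,E,F,G} → run G
t=24: ready={A,E,F,G} → run G
t=25: ready={A,E,F} → run F
t=26: ready={A,E,F} → run F
t=27: ready={A,E,F} → run F
t=28: ready={A,E,F} → run F
t=29: ready={A,E} → run A
t=30: ready={A,E} → run A
t=31: ready={A,E} → run A
t=32: ready={A,E} → run A
t=33: ready={E} → run E
t=34: ready={E} → run E
t=35: ready={E} → run E
t=36: (idle)
t=37: (idle)
t=38: (idle)
t=39: (idle)
t=40: (idle)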